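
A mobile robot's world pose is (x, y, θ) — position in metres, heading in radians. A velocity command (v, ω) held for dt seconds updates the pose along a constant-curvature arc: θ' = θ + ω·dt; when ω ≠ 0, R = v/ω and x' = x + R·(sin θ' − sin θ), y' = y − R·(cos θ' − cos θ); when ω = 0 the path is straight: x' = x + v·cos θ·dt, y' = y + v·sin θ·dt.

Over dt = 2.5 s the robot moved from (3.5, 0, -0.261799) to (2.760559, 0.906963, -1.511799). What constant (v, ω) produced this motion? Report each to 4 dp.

Δθ = -1.511799 − -0.261799 = -1.250000
ω = Δθ/dt = -1.250000/2.5 = -0.5000
R = −Δy/(cos θ' − cos θ) = 1.0000
v = R·ω = 1.0000·-0.5000 = -0.5000

v = -0.5000, ω = -0.5000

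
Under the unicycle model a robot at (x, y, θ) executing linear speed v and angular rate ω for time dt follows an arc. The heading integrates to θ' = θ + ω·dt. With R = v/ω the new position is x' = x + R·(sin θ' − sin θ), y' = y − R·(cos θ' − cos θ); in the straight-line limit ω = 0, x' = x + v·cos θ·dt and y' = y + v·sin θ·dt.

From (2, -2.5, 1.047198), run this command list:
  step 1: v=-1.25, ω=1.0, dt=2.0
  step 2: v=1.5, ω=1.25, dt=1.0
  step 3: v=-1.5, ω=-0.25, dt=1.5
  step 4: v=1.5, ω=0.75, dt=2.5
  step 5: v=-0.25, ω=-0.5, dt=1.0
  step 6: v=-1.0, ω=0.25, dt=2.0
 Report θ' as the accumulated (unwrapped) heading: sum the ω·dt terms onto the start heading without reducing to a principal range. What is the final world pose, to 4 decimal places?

(1.8445, -4.9319, 5.7972)

step 1: θ'=3.0472 (R=-1.2500) → pose (2.9647, -4.3694, 3.0472)
step 2: θ'=4.2972 (R=1.2000) → pose (1.7536, -5.0801, 4.2972)
step 3: θ'=3.9222 (R=6.0000) → pose (3.0215, -3.2373, 3.9222)
step 4: θ'=5.7972 (R=2.0000) → pose (3.4948, -6.4267, 5.7972)
step 5: θ'=5.2972 (R=0.5000) → pose (3.3114, -6.2606, 5.2972)
step 6: θ'=5.7972 (R=-4.0000) → pose (1.8445, -4.9319, 5.7972)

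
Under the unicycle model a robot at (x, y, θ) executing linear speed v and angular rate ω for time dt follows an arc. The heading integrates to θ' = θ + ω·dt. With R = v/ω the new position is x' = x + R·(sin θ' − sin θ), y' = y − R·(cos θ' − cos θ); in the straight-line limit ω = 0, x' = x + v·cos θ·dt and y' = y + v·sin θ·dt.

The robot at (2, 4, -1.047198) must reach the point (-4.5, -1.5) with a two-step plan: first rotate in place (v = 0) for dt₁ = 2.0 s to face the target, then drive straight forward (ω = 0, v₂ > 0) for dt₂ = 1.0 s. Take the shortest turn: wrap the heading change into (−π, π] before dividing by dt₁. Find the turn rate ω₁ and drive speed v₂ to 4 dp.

heading to target = atan2(-1.5−4, -4.5−2) = -2.4393
Δθ = wrap(-2.4393 − -1.0472) = -1.3921; ω₁ = Δθ/dt₁ = -0.6961
distance = √((-4.5−2)² + (-1.5−4)²) = 8.5147; v₂ = distance/dt₂ = 8.5147

ω₁ = -0.6961, v₂ = 8.5147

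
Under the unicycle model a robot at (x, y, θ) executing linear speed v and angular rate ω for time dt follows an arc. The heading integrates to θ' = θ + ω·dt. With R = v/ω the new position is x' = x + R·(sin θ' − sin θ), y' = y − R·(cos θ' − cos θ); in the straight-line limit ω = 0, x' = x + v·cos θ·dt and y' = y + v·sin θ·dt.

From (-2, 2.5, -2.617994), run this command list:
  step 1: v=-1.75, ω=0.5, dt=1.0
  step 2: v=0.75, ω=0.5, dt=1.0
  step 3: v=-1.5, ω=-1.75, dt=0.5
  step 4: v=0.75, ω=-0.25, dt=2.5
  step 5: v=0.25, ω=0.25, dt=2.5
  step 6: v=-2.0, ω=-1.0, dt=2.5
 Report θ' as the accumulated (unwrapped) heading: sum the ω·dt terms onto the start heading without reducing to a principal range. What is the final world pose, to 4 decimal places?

step 1: θ'=-2.1180 (R=-3.5000) → pose (-0.7610, 3.7101, -2.1180)
step 2: θ'=-1.6180 (R=1.5000) → pose (-0.9784, 3.0004, -1.6180)
step 3: θ'=-2.4930 (R=0.8571) → pose (-0.6400, 3.6430, -2.4930)
step 4: θ'=-3.1180 (R=-3.0000) → pose (-2.3814, 3.0347, -3.1180)
step 5: θ'=-2.4930 (R=1.0000) → pose (-2.9619, 2.8319, -2.4930)
step 6: θ'=-4.9930 (R=2.0000) → pose (0.1680, 0.6841, -4.9930)

(0.1680, 0.6841, -4.9930)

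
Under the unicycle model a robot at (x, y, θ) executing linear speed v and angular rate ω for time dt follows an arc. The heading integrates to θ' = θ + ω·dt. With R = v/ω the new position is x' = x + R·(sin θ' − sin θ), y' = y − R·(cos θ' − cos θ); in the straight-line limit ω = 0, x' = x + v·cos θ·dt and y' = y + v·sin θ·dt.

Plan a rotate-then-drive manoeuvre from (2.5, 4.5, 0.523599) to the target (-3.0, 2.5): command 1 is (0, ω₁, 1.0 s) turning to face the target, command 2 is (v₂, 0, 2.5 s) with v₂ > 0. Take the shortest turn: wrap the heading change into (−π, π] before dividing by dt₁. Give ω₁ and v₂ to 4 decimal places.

heading to target = atan2(2.5−4.5, -3−2.5) = -2.7928
Δθ = wrap(-2.7928 − 0.5236) = 2.9668; ω₁ = Δθ/dt₁ = 2.9668
distance = √((-3−2.5)² + (2.5−4.5)²) = 5.8523; v₂ = distance/dt₂ = 2.3409

ω₁ = 2.9668, v₂ = 2.3409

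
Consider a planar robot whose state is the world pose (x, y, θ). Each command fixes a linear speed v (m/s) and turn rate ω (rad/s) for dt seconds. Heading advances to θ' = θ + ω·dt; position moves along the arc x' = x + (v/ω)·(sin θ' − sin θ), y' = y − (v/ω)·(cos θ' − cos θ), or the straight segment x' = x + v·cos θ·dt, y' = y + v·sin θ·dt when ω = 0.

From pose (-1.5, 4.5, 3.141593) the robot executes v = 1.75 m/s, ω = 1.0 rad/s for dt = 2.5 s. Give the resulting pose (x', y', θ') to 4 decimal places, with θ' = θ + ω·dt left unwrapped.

θ' = 3.1416 + 1.0·2.5 = 5.6416
R = v/ω = 1.75/1.0 = 1.7500
x' = -1.5 + 1.7500·(sin 5.6416 − sin 3.1416) = -2.5473
y' = 4.5 − 1.7500·(cos 5.6416 − cos 3.1416) = 1.3480

(-2.5473, 1.3480, 5.6416)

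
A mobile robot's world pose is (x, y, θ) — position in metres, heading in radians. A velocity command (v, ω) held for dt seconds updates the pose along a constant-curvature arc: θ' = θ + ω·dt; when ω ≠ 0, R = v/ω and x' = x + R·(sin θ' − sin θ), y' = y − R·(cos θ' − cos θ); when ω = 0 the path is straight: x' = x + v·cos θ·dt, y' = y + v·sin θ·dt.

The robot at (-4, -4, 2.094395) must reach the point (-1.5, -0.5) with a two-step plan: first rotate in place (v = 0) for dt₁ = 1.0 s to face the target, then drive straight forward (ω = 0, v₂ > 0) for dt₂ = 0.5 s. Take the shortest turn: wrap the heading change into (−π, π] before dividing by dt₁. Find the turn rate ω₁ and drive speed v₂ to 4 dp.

ω₁ = -1.1438, v₂ = 8.6023

heading to target = atan2(-0.5−-4, -1.5−-4) = 0.9505
Δθ = wrap(0.9505 − 2.0944) = -1.1438; ω₁ = Δθ/dt₁ = -1.1438
distance = √((-1.5−-4)² + (-0.5−-4)²) = 4.3012; v₂ = distance/dt₂ = 8.6023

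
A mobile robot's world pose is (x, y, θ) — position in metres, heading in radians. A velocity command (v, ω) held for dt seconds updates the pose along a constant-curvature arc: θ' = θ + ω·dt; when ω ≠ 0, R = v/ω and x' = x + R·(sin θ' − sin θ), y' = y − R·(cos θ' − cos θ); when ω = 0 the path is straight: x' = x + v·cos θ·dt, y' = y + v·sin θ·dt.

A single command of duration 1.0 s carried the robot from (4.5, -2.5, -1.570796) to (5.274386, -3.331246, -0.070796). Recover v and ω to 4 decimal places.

v = 1.2500, ω = 1.5000

Δθ = -0.070796 − -1.570796 = 1.500000
ω = Δθ/dt = 1.500000/1.0 = 1.5000
R = −Δy/(cos θ' − cos θ) = 0.8333
v = R·ω = 0.8333·1.5000 = 1.2500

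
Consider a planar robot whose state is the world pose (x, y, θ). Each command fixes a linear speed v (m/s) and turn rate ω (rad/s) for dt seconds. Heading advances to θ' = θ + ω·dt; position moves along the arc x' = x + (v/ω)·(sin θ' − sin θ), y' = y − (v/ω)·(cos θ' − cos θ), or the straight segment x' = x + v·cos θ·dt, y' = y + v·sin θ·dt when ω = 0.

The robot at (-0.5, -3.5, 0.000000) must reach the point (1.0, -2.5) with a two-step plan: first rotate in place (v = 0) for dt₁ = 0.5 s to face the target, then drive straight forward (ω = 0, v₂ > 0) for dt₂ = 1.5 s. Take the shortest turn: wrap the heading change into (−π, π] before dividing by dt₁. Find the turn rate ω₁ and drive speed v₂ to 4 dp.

heading to target = atan2(-2.5−-3.5, 1−-0.5) = 0.5880
Δθ = wrap(0.5880 − 0.0000) = 0.5880; ω₁ = Δθ/dt₁ = 1.1760
distance = √((1−-0.5)² + (-2.5−-3.5)²) = 1.8028; v₂ = distance/dt₂ = 1.2019

ω₁ = 1.1760, v₂ = 1.2019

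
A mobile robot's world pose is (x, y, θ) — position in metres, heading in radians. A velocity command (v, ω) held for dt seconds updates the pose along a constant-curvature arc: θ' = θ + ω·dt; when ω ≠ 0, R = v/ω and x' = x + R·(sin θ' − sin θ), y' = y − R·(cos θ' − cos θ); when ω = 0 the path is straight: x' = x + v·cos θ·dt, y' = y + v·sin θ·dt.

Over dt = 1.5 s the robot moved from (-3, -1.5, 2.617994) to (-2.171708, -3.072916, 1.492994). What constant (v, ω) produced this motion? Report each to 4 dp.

Δθ = 1.492994 − 2.617994 = -1.125000
ω = Δθ/dt = -1.125000/1.5 = -0.7500
R = −Δy/(cos θ' − cos θ) = 1.6667
v = R·ω = 1.6667·-0.7500 = -1.2500

v = -1.2500, ω = -0.7500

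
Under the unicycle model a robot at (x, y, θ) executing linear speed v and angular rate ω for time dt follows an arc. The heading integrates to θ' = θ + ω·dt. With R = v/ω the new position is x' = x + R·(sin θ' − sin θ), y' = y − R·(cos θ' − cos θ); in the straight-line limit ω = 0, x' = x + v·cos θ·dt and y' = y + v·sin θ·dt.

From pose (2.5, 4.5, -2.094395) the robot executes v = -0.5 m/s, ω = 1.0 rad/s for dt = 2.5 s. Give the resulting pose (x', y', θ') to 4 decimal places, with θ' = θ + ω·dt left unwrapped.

θ' = -2.0944 + 1.0·2.5 = 0.4056
R = v/ω = -0.5/1.0 = -0.5000
x' = 2.5 + -0.5000·(sin 0.4056 − sin -2.0944) = 1.8697
y' = 4.5 − -0.5000·(cos 0.4056 − cos -2.0944) = 5.2094

(1.8697, 5.2094, 0.4056)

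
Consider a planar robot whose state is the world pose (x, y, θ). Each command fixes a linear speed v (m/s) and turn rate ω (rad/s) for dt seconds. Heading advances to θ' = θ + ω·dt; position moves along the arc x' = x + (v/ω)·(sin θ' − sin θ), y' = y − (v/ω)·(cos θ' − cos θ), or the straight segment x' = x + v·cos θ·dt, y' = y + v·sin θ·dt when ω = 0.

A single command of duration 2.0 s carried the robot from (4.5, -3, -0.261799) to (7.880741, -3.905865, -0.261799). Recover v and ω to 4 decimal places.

Δθ = -0.261799 − -0.261799 = 0.000000
ω = Δθ/dt = 0.000000/2.0 = 0.0000
ω = 0 → v = (Δx·cos θ + Δy·sin θ)/dt = 1.7500

v = 1.7500, ω = 0.0000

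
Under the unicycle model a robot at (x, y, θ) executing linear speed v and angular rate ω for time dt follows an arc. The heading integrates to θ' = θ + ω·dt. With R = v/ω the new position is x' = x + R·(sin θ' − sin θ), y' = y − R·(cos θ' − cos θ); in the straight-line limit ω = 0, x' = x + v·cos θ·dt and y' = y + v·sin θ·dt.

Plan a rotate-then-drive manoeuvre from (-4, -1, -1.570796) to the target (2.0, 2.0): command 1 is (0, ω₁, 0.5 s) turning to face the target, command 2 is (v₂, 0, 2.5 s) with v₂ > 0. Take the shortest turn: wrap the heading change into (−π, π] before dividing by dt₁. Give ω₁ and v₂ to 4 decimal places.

ω₁ = 4.0689, v₂ = 2.6833

heading to target = atan2(2−-1, 2−-4) = 0.4636
Δθ = wrap(0.4636 − -1.5708) = 2.0344; ω₁ = Δθ/dt₁ = 4.0689
distance = √((2−-4)² + (2−-1)²) = 6.7082; v₂ = distance/dt₂ = 2.6833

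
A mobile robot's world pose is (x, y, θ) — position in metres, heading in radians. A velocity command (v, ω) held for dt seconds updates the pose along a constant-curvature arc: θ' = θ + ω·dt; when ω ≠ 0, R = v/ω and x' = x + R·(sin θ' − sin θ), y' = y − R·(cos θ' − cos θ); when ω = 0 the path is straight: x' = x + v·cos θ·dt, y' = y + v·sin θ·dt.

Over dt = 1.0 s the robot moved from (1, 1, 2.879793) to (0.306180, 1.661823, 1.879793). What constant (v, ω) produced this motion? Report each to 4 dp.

v = 1.0000, ω = -1.0000

Δθ = 1.879793 − 2.879793 = -1.000000
ω = Δθ/dt = -1.000000/1.0 = -1.0000
R = Δx/(sin θ' − sin θ) = -1.0000
v = R·ω = -1.0000·-1.0000 = 1.0000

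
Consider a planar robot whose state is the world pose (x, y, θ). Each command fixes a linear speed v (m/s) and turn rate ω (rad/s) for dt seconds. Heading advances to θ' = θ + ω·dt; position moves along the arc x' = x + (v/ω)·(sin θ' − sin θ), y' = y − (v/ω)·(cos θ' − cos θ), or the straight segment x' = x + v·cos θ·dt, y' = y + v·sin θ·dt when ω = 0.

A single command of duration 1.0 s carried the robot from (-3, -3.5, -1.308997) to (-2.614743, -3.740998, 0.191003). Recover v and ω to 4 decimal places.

v = 0.5000, ω = 1.5000

Δθ = 0.191003 − -1.308997 = 1.500000
ω = Δθ/dt = 1.500000/1.0 = 1.5000
R = Δx/(sin θ' − sin θ) = 0.3333
v = R·ω = 0.3333·1.5000 = 0.5000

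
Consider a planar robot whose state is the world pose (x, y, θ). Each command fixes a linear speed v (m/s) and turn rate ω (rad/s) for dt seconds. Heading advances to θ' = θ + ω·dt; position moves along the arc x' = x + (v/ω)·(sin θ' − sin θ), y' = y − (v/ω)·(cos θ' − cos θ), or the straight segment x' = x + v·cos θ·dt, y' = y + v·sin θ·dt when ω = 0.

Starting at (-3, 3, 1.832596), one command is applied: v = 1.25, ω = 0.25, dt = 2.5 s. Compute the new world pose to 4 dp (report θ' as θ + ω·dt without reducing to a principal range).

θ' = 1.8326 + 0.25·2.5 = 2.4576
R = v/ω = 1.25/0.25 = 5.0000
x' = -3 + 5.0000·(sin 2.4576 − sin 1.8326) = -4.6702
y' = 3 − 5.0000·(cos 2.4576 − cos 1.8326) = 5.5812

(-4.6702, 5.5812, 2.4576)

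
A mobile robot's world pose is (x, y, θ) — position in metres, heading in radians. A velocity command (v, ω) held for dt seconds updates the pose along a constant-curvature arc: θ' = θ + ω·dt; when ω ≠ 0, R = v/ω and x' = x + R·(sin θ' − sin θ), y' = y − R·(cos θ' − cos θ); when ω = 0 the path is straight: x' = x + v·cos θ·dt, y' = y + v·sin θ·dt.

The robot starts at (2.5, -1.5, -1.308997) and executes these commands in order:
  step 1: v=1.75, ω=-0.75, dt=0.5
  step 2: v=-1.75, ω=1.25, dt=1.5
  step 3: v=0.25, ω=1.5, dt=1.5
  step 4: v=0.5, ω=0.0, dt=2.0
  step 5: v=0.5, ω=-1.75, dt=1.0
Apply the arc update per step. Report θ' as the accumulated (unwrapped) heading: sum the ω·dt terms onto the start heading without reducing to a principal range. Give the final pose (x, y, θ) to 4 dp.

step 1: θ'=-1.6840 (R=-2.3333) → pose (2.5646, -2.3675, -1.6840)
step 2: θ'=0.1910 (R=-1.4000) → pose (0.9078, -0.8348, 0.1910)
step 3: θ'=2.4410 (R=0.1667) → pose (0.9836, -0.5438, 2.4410)
step 4: θ'=2.4410 (straight) → pose (0.2191, 0.1009, 2.4410)
step 5: θ'=0.6910 (R=-0.2857) → pose (0.2212, 0.5395, 0.6910)

(0.2212, 0.5395, 0.6910)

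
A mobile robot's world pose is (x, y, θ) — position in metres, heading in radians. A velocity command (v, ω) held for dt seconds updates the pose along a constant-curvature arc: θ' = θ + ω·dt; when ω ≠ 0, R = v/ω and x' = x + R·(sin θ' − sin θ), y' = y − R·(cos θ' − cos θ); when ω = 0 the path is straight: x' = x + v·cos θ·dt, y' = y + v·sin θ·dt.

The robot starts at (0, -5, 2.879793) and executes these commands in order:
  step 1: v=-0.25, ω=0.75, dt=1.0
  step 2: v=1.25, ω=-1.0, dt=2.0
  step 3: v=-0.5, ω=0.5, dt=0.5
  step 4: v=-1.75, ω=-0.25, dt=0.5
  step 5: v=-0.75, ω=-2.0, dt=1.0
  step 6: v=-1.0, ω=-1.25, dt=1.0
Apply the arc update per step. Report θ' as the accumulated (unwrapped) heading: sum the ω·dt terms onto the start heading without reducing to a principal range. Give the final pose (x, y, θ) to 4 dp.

(-2.3957, -4.7520, -1.4952)

step 1: θ'=3.6298 (R=-0.3333) → pose (0.2426, -4.9724, 3.6298)
step 2: θ'=1.6298 (R=-1.2500) → pose (-1.5915, -3.9421, 1.6298)
step 3: θ'=1.8798 (R=-1.0000) → pose (-1.5459, -4.1873, 1.8798)
step 4: θ'=1.7548 (R=7.0000) → pose (-1.3325, -5.0353, 1.7548)
step 5: θ'=-0.2452 (R=0.3750) → pose (-1.7922, -5.4677, -0.2452)
step 6: θ'=-1.4952 (R=0.8000) → pose (-2.3957, -4.7520, -1.4952)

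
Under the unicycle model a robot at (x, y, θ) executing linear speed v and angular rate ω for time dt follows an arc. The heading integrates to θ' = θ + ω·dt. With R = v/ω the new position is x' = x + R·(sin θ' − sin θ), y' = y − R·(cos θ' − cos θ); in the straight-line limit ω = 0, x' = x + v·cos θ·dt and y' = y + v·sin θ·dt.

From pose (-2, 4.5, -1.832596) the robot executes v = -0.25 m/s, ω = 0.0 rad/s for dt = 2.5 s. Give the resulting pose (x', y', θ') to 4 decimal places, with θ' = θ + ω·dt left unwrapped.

(-1.8382, 5.1037, -1.8326)

θ' = -1.8326 + 0.0·2.5 = -1.8326
ω = 0 → straight: x' = -2 + -0.25·cos(-1.8326)·2.5 = -1.8382
y' = 4.5 + -0.25·sin(-1.8326)·2.5 = 5.1037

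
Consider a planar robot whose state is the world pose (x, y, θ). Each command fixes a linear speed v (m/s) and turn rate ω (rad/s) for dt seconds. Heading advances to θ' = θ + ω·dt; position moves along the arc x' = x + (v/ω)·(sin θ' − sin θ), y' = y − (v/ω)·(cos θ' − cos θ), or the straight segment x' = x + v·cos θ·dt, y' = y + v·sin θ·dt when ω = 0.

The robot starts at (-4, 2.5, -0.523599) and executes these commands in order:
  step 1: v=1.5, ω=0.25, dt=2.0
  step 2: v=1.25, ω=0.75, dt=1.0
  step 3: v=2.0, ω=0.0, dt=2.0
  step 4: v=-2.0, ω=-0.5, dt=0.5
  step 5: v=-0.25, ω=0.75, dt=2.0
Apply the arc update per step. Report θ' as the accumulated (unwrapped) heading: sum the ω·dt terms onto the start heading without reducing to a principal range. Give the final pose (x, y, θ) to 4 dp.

(2.0192, 3.7827, 1.9764)

step 1: θ'=-0.0236 (R=6.0000) → pose (-1.1416, 1.6978, -0.0236)
step 2: θ'=0.7264 (R=1.6667) → pose (0.0047, 2.1181, 0.7264)
step 3: θ'=0.7264 (straight) → pose (2.9950, 4.7748, 0.7264)
step 4: θ'=0.4764 (R=4.0000) → pose (2.1726, 4.2105, 0.4764)
step 5: θ'=1.9764 (R=-0.3333) → pose (2.0192, 3.7827, 1.9764)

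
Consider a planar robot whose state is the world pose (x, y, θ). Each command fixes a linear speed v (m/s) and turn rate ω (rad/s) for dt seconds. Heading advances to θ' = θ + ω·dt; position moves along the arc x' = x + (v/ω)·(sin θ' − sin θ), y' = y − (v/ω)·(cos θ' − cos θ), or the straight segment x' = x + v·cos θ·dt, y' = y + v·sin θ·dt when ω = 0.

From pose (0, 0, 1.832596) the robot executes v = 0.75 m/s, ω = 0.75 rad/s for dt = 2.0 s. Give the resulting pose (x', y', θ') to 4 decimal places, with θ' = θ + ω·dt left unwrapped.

(-1.1558, 0.7230, 3.3326)

θ' = 1.8326 + 0.75·2.0 = 3.3326
R = v/ω = 0.75/0.75 = 1.0000
x' = 0 + 1.0000·(sin 3.3326 − sin 1.8326) = -1.1558
y' = 0 − 1.0000·(cos 3.3326 − cos 1.8326) = 0.7230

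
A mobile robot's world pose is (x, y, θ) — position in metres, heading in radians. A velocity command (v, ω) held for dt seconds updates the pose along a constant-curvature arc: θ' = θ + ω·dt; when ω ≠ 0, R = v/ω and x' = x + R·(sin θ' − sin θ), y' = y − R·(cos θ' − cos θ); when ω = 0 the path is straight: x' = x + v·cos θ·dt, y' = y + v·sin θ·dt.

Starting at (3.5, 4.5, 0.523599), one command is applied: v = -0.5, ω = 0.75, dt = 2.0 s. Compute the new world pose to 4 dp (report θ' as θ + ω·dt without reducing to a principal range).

θ' = 0.5236 + 0.75·2.0 = 2.0236
R = v/ω = -0.5/0.75 = -0.6667
x' = 3.5 + -0.6667·(sin 2.0236 − sin 0.5236) = 3.2339
y' = 4.5 − -0.6667·(cos 2.0236 − cos 0.5236) = 3.6310

(3.2339, 3.6310, 2.0236)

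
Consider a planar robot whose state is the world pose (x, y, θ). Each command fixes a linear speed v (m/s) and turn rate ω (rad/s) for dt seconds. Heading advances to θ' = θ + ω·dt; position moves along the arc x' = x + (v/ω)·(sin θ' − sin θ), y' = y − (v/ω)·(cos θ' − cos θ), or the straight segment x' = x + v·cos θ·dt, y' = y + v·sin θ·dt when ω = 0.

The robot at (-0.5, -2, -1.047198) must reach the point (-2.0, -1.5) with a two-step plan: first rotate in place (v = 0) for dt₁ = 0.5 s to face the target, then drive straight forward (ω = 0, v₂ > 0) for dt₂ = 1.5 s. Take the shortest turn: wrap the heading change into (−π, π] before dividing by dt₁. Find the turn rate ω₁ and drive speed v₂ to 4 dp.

heading to target = atan2(-1.5−-2, -2−-0.5) = 2.8198
Δθ = wrap(2.8198 − -1.0472) = -2.4161; ω₁ = Δθ/dt₁ = -4.8323
distance = √((-2−-0.5)² + (-1.5−-2)²) = 1.5811; v₂ = distance/dt₂ = 1.0541

ω₁ = -4.8323, v₂ = 1.0541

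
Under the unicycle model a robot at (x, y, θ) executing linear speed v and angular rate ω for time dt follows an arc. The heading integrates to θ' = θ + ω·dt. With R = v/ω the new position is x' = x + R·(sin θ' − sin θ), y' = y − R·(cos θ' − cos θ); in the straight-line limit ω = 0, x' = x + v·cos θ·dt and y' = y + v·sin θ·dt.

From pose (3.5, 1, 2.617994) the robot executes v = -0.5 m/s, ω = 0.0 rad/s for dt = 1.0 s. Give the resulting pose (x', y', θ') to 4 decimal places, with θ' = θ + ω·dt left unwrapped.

θ' = 2.6180 + 0.0·1.0 = 2.6180
ω = 0 → straight: x' = 3.5 + -0.5·cos(2.6180)·1.0 = 3.9330
y' = 1 + -0.5·sin(2.6180)·1.0 = 0.7500

(3.9330, 0.7500, 2.6180)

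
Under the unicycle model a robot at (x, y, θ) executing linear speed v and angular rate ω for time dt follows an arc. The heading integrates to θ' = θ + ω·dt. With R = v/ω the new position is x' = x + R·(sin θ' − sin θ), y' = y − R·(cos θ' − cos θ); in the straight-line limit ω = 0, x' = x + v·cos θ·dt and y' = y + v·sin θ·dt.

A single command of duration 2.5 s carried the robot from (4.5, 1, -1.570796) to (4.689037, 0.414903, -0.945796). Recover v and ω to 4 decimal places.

Δθ = -0.945796 − -1.570796 = 0.625000
ω = Δθ/dt = 0.625000/2.5 = 0.2500
R = −Δy/(cos θ' − cos θ) = 1.0000
v = R·ω = 1.0000·0.2500 = 0.2500

v = 0.2500, ω = 0.2500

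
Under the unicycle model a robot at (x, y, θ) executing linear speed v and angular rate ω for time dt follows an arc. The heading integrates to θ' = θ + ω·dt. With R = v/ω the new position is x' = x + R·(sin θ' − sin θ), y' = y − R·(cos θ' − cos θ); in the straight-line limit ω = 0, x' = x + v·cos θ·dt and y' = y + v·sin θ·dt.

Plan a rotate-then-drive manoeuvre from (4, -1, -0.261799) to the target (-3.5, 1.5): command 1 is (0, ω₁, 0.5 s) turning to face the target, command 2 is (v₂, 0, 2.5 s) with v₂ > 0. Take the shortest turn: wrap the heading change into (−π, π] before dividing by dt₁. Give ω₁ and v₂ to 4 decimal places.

heading to target = atan2(1.5−-1, -3.5−4) = 2.8198
Δθ = wrap(2.8198 − -0.2618) = 3.0816; ω₁ = Δθ/dt₁ = 6.1633
distance = √((-3.5−4)² + (1.5−-1)²) = 7.9057; v₂ = distance/dt₂ = 3.1623

ω₁ = 6.1633, v₂ = 3.1623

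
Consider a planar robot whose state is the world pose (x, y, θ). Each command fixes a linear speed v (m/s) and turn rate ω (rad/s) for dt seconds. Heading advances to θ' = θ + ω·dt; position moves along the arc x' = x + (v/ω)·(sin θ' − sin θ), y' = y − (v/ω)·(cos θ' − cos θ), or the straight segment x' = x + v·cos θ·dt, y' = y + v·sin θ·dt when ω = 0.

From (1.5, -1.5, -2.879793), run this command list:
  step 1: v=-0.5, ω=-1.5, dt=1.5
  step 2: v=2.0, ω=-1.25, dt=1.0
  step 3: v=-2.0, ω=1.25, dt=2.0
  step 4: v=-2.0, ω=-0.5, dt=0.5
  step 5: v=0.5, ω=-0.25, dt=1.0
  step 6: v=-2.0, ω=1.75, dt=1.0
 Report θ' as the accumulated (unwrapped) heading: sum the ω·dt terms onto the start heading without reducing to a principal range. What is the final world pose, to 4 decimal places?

step 1: θ'=-5.1298 (R=0.3333) → pose (1.8910, -1.9571, -5.1298)
step 2: θ'=-6.3798 (R=-1.6000) → pose (3.5080, -1.0132, -6.3798)
step 3: θ'=-3.8798 (R=-1.6000) → pose (2.2769, -3.7892, -3.8798)
step 4: θ'=-4.1298 (R=4.0000) → pose (2.9252, -4.5472, -4.1298)
step 5: θ'=-4.3798 (R=-2.0000) → pose (2.7049, -4.0998, -4.3798)
step 6: θ'=-2.6298 (R=-1.1429) → pose (4.3448, -4.7231, -2.6298)

(4.3448, -4.7231, -2.6298)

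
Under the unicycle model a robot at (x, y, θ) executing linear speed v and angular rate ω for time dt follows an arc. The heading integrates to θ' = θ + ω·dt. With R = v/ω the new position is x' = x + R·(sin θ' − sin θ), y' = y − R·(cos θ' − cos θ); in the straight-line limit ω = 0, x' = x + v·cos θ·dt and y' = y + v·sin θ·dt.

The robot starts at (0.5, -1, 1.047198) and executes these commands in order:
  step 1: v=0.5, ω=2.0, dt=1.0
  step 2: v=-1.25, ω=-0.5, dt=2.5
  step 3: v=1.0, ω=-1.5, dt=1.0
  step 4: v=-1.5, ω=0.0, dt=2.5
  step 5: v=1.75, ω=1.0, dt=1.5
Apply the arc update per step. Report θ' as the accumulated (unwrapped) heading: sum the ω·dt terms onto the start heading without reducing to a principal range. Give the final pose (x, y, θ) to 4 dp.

step 1: θ'=3.0472 (R=0.2500) → pose (0.3071, -0.6261, 3.0472)
step 2: θ'=1.7972 (R=2.5000) → pose (2.5076, -2.5538, 1.7972)
step 3: θ'=0.2972 (R=-0.6667) → pose (2.9620, -1.7667, 0.2972)
step 4: θ'=0.2972 (straight) → pose (-0.6236, -2.8649, 0.2972)
step 5: θ'=1.7972 (R=1.7500) → pose (0.5693, -0.7988, 1.7972)

(0.5693, -0.7988, 1.7972)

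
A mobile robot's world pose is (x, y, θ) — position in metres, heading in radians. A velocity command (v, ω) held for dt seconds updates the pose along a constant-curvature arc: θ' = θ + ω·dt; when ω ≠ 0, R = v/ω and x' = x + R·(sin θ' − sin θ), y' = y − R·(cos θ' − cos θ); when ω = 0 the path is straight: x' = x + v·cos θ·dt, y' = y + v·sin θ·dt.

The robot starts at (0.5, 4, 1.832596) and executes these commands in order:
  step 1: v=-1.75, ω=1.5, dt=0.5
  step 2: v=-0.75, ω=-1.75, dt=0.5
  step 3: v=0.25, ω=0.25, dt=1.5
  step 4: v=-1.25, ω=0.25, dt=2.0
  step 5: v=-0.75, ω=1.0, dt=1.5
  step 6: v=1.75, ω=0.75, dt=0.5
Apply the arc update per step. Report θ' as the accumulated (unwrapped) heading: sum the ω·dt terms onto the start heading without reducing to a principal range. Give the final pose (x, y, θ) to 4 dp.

(3.4259, 0.9791, 4.4576)

step 1: θ'=2.5826 (R=-1.1667) → pose (1.0082, 3.3129, 2.5826)
step 2: θ'=1.7076 (R=0.4286) → pose (1.2055, 3.0080, 1.7076)
step 3: θ'=2.0826 (R=1.0000) → pose (1.0867, 3.3614, 2.0826)
step 4: θ'=2.5826 (R=-5.0000) → pose (2.7943, 1.5711, 2.5826)
step 5: θ'=4.0826 (R=-0.7500) → pose (3.7982, 1.7653, 4.0826)
step 6: θ'=4.4576 (R=2.3333) → pose (3.4259, 0.9791, 4.4576)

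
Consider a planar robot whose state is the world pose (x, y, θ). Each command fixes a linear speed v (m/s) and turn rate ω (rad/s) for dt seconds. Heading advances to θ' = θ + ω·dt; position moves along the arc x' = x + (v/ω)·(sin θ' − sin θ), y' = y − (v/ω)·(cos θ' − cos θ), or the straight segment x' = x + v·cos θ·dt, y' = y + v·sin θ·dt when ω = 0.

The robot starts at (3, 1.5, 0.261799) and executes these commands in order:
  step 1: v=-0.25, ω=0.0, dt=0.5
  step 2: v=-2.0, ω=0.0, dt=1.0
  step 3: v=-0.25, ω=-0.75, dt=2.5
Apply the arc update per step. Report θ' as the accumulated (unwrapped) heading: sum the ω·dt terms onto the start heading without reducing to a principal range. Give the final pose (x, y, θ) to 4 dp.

step 1: θ'=0.2618 (straight) → pose (2.8793, 1.4676, 0.2618)
step 2: θ'=0.2618 (straight) → pose (0.9474, 0.9500, 0.2618)
step 3: θ'=-1.6132 (R=0.3333) → pose (0.5281, 1.2861, -1.6132)

(0.5281, 1.2861, -1.6132)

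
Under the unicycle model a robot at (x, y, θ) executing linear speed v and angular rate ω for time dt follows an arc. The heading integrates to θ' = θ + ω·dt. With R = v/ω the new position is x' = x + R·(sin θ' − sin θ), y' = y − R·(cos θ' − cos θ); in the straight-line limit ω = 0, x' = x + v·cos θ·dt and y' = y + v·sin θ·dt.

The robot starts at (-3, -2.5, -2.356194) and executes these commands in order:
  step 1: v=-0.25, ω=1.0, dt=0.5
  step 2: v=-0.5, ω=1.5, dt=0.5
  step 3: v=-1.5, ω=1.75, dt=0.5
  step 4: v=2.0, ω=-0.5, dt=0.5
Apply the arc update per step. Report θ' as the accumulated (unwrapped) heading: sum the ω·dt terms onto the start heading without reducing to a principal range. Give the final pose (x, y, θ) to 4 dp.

(-2.5938, -2.0479, -0.4812)

step 1: θ'=-1.8562 (R=-0.2500) → pose (-2.9369, -2.3936, -1.8562)
step 2: θ'=-1.1062 (R=-0.3333) → pose (-2.9587, -2.1504, -1.1062)
step 3: θ'=-0.2312 (R=-0.8571) → pose (-3.5286, -1.7001, -0.2312)
step 4: θ'=-0.4812 (R=-4.0000) → pose (-2.5938, -2.0479, -0.4812)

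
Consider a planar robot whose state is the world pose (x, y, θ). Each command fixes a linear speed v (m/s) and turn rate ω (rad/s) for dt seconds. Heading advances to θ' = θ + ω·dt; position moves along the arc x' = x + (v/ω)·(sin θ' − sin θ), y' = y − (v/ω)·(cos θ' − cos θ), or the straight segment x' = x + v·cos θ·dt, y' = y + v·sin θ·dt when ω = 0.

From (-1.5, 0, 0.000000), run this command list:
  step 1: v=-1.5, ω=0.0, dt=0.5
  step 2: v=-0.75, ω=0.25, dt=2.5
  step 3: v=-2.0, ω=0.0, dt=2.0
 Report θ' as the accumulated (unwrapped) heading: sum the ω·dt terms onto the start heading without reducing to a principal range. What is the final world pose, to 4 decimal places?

(-7.2491, -2.9075, 0.6250)

step 1: θ'=0.0000 (straight) → pose (-2.2500, 0.0000, 0.0000)
step 2: θ'=0.6250 (R=-3.0000) → pose (-4.0053, -0.5671, 0.6250)
step 3: θ'=0.6250 (straight) → pose (-7.2491, -2.9075, 0.6250)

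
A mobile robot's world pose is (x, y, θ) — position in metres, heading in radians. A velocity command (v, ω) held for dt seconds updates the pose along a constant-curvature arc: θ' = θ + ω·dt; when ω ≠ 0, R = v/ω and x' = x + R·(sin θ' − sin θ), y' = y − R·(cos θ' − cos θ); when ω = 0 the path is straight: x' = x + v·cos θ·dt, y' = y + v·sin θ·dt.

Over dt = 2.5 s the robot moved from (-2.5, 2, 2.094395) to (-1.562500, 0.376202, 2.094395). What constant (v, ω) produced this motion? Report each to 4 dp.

Δθ = 2.094395 − 2.094395 = 0.000000
ω = Δθ/dt = 0.000000/2.5 = 0.0000
ω = 0 → v = (Δx·cos θ + Δy·sin θ)/dt = -0.7500

v = -0.7500, ω = 0.0000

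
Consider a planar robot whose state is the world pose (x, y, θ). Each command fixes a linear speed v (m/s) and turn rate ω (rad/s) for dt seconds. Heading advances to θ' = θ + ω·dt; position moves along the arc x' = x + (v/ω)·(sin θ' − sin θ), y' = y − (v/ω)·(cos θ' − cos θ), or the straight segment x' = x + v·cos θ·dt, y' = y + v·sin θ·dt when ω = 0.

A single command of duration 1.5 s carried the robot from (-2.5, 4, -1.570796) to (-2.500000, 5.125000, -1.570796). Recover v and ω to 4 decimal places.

Δθ = -1.570796 − -1.570796 = 0.000000
ω = Δθ/dt = 0.000000/1.5 = 0.0000
ω = 0 → v = (Δx·cos θ + Δy·sin θ)/dt = -0.7500

v = -0.7500, ω = 0.0000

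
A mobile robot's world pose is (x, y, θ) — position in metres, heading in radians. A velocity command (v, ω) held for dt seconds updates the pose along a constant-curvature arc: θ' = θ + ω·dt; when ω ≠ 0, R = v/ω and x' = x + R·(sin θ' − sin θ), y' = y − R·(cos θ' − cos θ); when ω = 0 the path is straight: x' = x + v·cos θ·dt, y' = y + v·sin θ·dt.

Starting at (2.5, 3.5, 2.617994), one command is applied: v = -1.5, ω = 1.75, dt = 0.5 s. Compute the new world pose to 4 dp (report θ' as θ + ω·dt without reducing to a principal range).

(3.2236, 3.4375, 3.4930)

θ' = 2.6180 + 1.75·0.5 = 3.4930
R = v/ω = -1.5/1.75 = -0.8571
x' = 2.5 + -0.8571·(sin 3.4930 − sin 2.6180) = 3.2236
y' = 3.5 − -0.8571·(cos 3.4930 − cos 2.6180) = 3.4375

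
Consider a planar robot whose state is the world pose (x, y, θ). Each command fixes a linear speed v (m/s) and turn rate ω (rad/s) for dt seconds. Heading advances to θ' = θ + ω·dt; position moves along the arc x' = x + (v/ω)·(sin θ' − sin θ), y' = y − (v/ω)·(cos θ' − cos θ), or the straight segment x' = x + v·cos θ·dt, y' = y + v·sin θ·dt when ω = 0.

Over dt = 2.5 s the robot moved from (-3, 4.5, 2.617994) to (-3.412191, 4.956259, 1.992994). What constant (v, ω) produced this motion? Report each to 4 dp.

v = 0.2500, ω = -0.2500

Δθ = 1.992994 − 2.617994 = -0.625000
ω = Δθ/dt = -0.625000/2.5 = -0.2500
R = −Δy/(cos θ' − cos θ) = -1.0000
v = R·ω = -1.0000·-0.2500 = 0.2500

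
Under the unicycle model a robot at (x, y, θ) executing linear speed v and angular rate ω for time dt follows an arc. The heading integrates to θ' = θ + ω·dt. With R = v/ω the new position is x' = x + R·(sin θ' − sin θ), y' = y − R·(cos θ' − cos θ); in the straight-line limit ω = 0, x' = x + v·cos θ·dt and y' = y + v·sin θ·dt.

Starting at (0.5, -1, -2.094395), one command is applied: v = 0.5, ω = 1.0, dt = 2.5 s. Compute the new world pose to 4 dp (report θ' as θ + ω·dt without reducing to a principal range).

θ' = -2.0944 + 1.0·2.5 = 0.4056
R = v/ω = 0.5/1.0 = 0.5000
x' = 0.5 + 0.5000·(sin 0.4056 − sin -2.0944) = 1.1303
y' = -1 − 0.5000·(cos 0.4056 − cos -2.0944) = -1.7094

(1.1303, -1.7094, 0.4056)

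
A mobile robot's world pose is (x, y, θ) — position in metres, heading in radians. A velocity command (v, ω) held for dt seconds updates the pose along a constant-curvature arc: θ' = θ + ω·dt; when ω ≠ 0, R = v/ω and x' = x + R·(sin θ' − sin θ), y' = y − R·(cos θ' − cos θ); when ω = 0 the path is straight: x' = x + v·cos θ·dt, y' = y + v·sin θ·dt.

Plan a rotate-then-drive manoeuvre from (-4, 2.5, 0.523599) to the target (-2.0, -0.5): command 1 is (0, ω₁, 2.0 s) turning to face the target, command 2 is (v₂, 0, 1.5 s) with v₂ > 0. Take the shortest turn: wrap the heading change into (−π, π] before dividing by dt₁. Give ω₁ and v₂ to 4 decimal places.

ω₁ = -0.7532, v₂ = 2.4037

heading to target = atan2(-0.5−2.5, -2−-4) = -0.9828
Δθ = wrap(-0.9828 − 0.5236) = -1.5064; ω₁ = Δθ/dt₁ = -0.7532
distance = √((-2−-4)² + (-0.5−2.5)²) = 3.6056; v₂ = distance/dt₂ = 2.4037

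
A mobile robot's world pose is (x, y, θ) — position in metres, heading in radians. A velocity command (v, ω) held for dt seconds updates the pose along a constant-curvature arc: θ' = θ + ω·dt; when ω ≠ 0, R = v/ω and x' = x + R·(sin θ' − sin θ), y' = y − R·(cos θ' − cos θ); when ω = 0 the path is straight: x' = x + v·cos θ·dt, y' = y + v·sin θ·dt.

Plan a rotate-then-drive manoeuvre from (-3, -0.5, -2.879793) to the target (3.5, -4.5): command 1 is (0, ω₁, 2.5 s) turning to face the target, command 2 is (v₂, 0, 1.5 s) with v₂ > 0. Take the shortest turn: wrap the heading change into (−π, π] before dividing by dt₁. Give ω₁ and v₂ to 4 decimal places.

ω₁ = 0.9313, v₂ = 5.0881

heading to target = atan2(-4.5−-0.5, 3.5−-3) = -0.5517
Δθ = wrap(-0.5517 − -2.8798) = 2.3281; ω₁ = Δθ/dt₁ = 0.9313
distance = √((3.5−-3)² + (-4.5−-0.5)²) = 7.6322; v₂ = distance/dt₂ = 5.0881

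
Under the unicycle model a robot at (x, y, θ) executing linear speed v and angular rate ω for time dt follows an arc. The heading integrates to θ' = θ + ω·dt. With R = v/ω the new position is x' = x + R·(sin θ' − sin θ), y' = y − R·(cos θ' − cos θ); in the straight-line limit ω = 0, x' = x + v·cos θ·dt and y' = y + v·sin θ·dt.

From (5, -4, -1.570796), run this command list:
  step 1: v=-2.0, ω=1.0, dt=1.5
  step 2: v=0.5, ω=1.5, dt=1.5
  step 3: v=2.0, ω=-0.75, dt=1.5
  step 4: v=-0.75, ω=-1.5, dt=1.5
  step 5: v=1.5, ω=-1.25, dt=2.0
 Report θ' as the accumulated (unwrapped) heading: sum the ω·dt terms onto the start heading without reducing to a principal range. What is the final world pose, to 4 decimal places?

step 1: θ'=-0.0708 (R=-2.0000) → pose (3.1415, -2.0050, -0.0708)
step 2: θ'=2.1792 (R=0.3333) → pose (3.4386, -1.4820, 2.1792)
step 3: θ'=1.0542 (R=-2.6667) → pose (3.3080, 1.3593, 1.0542)
step 4: θ'=-1.1958 (R=0.5000) → pose (2.4080, 1.4231, -1.1958)
step 5: θ'=-3.6958 (R=-1.2000) → pose (0.6599, -0.0368, -3.6958)

(0.6599, -0.0368, -3.6958)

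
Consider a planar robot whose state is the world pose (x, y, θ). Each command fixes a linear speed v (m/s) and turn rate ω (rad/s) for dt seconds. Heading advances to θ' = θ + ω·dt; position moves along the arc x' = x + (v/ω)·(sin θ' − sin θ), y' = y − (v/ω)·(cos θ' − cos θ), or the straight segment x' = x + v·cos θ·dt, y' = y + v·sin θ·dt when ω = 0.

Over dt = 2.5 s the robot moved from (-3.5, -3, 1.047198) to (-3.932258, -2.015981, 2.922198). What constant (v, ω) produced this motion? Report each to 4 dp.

v = 0.5000, ω = 0.7500

Δθ = 2.922198 − 1.047198 = 1.875000
ω = Δθ/dt = 1.875000/2.5 = 0.7500
R = −Δy/(cos θ' − cos θ) = 0.6667
v = R·ω = 0.6667·0.7500 = 0.5000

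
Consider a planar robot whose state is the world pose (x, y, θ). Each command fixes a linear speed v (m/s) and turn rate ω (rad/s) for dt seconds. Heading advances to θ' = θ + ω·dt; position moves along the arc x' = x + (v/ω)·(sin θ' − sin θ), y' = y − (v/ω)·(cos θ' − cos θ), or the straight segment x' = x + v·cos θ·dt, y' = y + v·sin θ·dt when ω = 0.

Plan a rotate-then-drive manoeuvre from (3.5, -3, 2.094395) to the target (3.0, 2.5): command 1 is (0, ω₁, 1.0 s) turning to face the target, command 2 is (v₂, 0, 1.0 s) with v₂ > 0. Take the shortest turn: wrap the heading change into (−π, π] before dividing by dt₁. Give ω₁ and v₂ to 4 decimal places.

heading to target = atan2(2.5−-3, 3−3.5) = 1.6615
Δθ = wrap(1.6615 − 2.0944) = -0.4329; ω₁ = Δθ/dt₁ = -0.4329
distance = √((3−3.5)² + (2.5−-3)²) = 5.5227; v₂ = distance/dt₂ = 5.5227

ω₁ = -0.4329, v₂ = 5.5227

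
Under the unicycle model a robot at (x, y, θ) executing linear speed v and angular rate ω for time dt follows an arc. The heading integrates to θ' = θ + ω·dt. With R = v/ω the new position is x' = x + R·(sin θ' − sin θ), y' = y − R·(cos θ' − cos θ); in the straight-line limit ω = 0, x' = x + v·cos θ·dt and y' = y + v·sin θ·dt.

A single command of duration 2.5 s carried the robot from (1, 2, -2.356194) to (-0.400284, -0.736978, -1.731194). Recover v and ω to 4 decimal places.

Δθ = -1.731194 − -2.356194 = 0.625000
ω = Δθ/dt = 0.625000/2.5 = 0.2500
R = −Δy/(cos θ' − cos θ) = 5.0000
v = R·ω = 5.0000·0.2500 = 1.2500

v = 1.2500, ω = 0.2500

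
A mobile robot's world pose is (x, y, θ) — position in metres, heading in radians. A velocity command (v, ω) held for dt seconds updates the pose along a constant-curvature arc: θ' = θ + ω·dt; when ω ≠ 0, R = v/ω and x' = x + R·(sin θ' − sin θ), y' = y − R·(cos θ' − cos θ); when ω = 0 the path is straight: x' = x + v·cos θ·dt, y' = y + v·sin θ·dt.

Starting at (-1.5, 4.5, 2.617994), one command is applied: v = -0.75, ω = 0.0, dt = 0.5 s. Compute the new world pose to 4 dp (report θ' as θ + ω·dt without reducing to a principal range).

θ' = 2.6180 + 0.0·0.5 = 2.6180
ω = 0 → straight: x' = -1.5 + -0.75·cos(2.6180)·0.5 = -1.1752
y' = 4.5 + -0.75·sin(2.6180)·0.5 = 4.3125

(-1.1752, 4.3125, 2.6180)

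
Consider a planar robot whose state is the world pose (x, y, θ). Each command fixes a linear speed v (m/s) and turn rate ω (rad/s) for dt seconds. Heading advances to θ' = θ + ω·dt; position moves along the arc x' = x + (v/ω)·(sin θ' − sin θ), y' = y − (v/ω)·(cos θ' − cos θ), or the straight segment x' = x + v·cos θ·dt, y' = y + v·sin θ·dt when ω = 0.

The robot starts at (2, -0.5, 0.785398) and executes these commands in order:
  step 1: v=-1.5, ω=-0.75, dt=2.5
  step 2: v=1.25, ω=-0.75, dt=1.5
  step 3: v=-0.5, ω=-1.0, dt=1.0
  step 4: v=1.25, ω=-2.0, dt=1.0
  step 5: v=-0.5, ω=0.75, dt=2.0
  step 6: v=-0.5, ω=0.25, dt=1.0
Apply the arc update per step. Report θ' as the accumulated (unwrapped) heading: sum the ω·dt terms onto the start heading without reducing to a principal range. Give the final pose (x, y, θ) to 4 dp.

step 1: θ'=-1.0896 (R=2.0000) → pose (-1.1871, -0.0115, -1.0896)
step 2: θ'=-2.2146 (R=-1.6667) → pose (-1.3315, -1.7833, -2.2146)
step 3: θ'=-3.2146 (R=0.5000) → pose (-0.8951, -1.5847, -3.2146)
step 4: θ'=-5.2146 (R=-0.6250) → pose (-1.3973, -0.6605, -5.2146)
step 5: θ'=-3.7146 (R=-0.6667) → pose (-1.1744, -1.5416, -3.7146)
step 6: θ'=-3.4646 (R=-2.0000) → pose (-0.7249, -1.7576, -3.4646)

(-0.7249, -1.7576, -3.4646)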